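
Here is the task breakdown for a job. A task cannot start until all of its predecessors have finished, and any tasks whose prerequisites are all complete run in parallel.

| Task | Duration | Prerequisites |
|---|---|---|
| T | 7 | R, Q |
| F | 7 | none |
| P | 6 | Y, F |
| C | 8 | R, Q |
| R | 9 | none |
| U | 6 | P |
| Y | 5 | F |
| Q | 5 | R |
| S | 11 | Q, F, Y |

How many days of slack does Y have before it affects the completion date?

1

R→Q→S = 9+5+11 = 25 sets the makespan at 25 days.
Y finishes as early as 12 and must finish by 13.
So Y can slip 13 − 12 = 1 day.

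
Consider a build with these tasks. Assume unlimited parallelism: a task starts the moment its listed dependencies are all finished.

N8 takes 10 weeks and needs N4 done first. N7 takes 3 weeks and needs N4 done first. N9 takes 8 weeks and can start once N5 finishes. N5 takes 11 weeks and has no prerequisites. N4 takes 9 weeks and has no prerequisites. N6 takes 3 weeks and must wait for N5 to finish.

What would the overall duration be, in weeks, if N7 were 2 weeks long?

19

Actual critical path: N4→N8 = 9+10 = 19 ⇒ 19 weeks.
The longest path through N7 is only 12 weeks, so N7 has float 7.
The critical path is still N4→N8; finish is now 19 weeks.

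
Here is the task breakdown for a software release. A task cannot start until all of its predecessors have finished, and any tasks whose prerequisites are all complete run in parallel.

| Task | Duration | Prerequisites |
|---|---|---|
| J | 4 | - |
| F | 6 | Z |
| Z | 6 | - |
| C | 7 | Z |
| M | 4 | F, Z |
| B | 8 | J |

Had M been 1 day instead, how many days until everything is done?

The binding path is Z→F→M = 6+6+4 = 16; finish at 16 days.
Since M is critical, the -3 change carries straight to that chain (now 13 days).
Now Z→C = 6+7 = 13 is longest, so the finish becomes 13 days.

13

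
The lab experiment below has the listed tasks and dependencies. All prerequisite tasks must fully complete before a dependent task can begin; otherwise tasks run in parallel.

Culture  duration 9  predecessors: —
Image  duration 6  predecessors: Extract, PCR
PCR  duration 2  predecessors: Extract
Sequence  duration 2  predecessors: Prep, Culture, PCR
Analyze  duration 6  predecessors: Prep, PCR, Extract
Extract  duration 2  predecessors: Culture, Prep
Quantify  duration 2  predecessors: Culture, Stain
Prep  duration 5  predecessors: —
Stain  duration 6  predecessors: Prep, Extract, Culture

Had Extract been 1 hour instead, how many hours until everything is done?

18

As given, the longest chain is Culture→Extract→PCR→Analyze = 9+2+2+6 = 19, so the finish is 19 hours.
Extract lies on that path, so at 1 hour the path becomes 18 hours.
That remains the longest chain; total 18 hours.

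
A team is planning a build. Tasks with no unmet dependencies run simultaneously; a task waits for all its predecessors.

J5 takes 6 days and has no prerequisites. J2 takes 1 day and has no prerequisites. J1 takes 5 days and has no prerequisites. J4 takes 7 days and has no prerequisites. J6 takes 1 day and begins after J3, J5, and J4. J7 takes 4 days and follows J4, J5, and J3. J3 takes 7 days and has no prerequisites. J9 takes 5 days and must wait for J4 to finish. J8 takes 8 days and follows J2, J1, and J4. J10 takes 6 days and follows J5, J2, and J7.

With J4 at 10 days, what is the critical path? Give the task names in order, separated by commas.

Actual critical path: J4→J7→J10 = 7+4+6 = 17 ⇒ 17 days.
J4 is on the critical path; changing it to 10 makes that path 20 days.
The critical path is still J4→J7→J10; finish is now 20 days.

J4, J7, J10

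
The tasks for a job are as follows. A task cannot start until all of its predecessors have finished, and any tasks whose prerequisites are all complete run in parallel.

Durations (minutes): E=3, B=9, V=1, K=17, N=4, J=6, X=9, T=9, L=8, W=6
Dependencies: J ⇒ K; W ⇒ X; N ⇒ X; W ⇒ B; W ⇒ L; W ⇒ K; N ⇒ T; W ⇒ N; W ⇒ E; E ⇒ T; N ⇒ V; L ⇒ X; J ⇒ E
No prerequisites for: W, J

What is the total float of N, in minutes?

Critical path: W→K = 6+17 = 23, so the finish is 23 minutes.
The longest chain containing N totals 19 minutes.
Slack of N = 10 − 6 = 4 minutes.

4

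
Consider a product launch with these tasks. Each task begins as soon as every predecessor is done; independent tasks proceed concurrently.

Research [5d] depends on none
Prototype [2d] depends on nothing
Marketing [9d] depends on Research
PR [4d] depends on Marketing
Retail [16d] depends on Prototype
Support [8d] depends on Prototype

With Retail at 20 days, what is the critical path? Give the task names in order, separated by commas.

Prototype, Retail

Baseline: Prototype→Retail = 2+16 = 18 → 18 days.
Retail lies on that path, so at 20 days the path becomes 22 days.
No other chain overtakes it, so the finish is 22 days.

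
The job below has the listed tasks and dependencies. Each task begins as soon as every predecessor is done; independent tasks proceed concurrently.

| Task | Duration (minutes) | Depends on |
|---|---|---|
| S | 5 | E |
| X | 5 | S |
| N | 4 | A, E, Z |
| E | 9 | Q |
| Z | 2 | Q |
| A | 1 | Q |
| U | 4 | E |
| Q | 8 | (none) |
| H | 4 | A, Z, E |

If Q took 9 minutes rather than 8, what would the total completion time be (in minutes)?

28

Critical path before the change: Q→E→S→X = 8+9+5+5 = 27 giving 27 minutes.
Q lies on that path, so at 9 minutes the path becomes 28 minutes.
The critical path is still Q→E→S→X; finish is now 28 minutes.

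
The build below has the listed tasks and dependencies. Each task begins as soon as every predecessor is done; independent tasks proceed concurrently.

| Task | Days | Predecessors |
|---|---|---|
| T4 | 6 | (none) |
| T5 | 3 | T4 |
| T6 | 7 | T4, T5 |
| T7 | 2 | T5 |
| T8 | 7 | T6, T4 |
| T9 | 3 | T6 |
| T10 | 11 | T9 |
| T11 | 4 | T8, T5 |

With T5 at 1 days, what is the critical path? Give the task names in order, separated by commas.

The binding path is T4→T5→T6→T9→T10 = 6+3+7+3+11 = 30; finish at 30 days.
T5 is on the critical path; changing it to 1 makes that path 28 days.
The critical path is still T4→T5→T6→T9→T10; finish is now 28 days.

T4, T5, T6, T9, T10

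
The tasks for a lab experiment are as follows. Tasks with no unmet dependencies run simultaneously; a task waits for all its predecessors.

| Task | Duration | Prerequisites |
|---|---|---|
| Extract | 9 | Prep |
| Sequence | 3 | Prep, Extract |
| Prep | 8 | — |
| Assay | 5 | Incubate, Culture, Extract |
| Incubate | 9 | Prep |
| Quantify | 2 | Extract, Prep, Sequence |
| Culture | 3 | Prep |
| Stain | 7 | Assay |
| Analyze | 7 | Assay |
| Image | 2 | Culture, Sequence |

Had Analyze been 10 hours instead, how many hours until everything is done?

32

The binding path is Prep→Incubate→Assay→Analyze = 8+9+5+7 = 29; finish at 29 hours.
Since Analyze is critical, the +3 change carries straight to that chain (now 32 hours).
That remains the longest chain; total 32 hours.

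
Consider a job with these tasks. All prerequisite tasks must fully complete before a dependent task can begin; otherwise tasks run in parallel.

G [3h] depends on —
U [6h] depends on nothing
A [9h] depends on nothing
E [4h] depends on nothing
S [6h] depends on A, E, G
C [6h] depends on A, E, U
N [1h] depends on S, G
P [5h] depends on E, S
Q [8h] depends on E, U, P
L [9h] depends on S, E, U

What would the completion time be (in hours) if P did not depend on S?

With the dependency in place, A→S→P→Q = 9+6+5+8 = 28 sets the finish at 28 hours.
Without S→P, P's earliest start moves from 15 to 4.
New critical path: A→S→L = 9+6+9 = 24 ⇒ 24 hours.

24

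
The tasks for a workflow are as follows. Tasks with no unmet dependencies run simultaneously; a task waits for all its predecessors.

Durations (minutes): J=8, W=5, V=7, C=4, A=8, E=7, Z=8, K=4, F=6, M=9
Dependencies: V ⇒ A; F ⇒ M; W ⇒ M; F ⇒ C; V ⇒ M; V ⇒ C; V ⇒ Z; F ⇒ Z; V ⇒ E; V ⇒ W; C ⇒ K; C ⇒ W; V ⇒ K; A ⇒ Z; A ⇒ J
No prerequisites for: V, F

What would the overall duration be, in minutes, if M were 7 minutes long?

23

Baseline: V→C→W→M = 7+4+5+9 = 25 → 25 minutes.
M is on the critical path; changing it to 7 makes that path 23 minutes.
Now V→A→J = 7+8+8 = 23 is longest, so the finish becomes 23 minutes.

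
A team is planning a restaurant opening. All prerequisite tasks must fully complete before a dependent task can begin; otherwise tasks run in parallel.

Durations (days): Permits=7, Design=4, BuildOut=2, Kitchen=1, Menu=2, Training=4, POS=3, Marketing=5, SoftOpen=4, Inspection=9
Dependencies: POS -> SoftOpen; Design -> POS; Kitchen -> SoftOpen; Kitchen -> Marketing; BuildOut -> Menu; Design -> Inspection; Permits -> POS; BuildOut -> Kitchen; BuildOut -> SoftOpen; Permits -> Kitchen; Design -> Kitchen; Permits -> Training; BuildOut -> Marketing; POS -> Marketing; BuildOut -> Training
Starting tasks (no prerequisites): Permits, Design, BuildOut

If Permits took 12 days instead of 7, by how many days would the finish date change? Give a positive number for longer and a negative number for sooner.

5

Actual critical path: Permits→POS→Marketing = 7+3+5 = 15 ⇒ 15 days.
Permits is on the critical path; changing it to 12 makes that path 20 days.
The critical path is still Permits→POS→Marketing; finish is now 20 days.
Change in finish: 20 − 15 = +5 days.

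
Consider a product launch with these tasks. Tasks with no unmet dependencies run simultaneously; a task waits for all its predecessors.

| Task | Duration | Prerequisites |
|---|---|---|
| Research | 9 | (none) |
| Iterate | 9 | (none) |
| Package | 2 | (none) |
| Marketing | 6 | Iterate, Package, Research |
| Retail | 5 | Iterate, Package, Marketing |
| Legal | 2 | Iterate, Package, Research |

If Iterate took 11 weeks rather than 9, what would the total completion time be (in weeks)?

The binding path is Iterate→Marketing→Retail = 9+6+5 = 20; finish at 20 weeks.
Iterate lies on that path, so at 11 weeks the path becomes 22 weeks.
That remains the longest chain; total 22 weeks.

22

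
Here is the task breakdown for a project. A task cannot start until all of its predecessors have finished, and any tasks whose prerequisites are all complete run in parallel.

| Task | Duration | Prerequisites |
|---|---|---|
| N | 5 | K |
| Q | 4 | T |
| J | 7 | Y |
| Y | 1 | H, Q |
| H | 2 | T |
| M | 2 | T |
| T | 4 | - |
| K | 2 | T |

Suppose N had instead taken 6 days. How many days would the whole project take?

Actual critical path: T→Q→Y→J = 4+4+1+7 = 16 ⇒ 16 days.
N has 5 days of float (longest path through it is 11).
No other chain overtakes it, so the finish is 16 days.

16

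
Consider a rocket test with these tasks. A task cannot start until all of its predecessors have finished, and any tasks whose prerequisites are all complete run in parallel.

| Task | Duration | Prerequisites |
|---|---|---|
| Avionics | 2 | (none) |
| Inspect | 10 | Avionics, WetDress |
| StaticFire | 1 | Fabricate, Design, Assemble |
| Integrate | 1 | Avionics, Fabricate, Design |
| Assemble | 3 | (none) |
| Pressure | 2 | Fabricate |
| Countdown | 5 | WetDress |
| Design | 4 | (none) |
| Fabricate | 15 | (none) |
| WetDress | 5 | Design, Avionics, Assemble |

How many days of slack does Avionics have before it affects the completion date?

2

Design→WetDress→Inspect = 4+5+10 = 19 sets the makespan at 19 days.
Longest path through Avionics: 17 days (earliest finish 2, latest finish 4).
Slack of Avionics = 2 − 0 = 2 days.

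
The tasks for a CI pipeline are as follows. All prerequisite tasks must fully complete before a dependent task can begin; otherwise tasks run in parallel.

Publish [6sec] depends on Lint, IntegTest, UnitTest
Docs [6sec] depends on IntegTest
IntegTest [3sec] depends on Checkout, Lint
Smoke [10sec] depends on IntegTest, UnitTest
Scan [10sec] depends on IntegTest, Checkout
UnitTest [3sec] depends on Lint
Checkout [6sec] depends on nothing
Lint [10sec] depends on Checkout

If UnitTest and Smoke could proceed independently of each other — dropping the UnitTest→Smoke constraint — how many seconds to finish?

Original critical path: Checkout→Lint→UnitTest→Smoke = 6+10+3+10 = 29 ⇒ 29 seconds.
Dropping UnitTest→Smoke doesn't change Smoke's earliest start (19); another predecessor still binds.
After: Checkout→Lint→IntegTest→Scan = 6+10+3+10 = 29 → 29 seconds.

29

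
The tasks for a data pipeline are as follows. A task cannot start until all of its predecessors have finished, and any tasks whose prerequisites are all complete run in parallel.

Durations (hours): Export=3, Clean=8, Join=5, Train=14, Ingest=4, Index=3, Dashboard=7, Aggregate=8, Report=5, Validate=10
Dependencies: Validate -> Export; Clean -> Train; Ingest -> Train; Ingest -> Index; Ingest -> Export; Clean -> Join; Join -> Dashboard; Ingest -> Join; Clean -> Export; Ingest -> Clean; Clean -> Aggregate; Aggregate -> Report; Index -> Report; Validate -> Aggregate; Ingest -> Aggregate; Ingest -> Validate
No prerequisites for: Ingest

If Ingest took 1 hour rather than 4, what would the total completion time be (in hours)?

24

Critical path before the change: Ingest→Validate→Aggregate→Report = 4+10+8+5 = 27 giving 27 hours.
Ingest is on the critical path; changing it to 1 makes that path 24 hours.
The critical path is still Ingest→Validate→Aggregate→Report; finish is now 24 hours.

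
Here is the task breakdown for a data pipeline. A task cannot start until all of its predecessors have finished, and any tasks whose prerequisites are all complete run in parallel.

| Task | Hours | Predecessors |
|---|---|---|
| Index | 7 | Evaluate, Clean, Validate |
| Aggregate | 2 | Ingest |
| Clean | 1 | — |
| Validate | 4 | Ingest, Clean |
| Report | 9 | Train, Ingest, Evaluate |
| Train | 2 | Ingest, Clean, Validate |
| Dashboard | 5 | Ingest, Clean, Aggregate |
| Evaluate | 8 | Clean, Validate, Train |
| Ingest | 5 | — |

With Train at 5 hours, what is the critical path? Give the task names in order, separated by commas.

Ingest, Validate, Train, Evaluate, Report

The binding path is Ingest→Validate→Train→Evaluate→Report = 5+4+2+8+9 = 28; finish at 28 hours.
Since Train is critical, the +3 change carries straight to that chain (now 31 hours).
No other chain overtakes it, so the finish is 31 hours.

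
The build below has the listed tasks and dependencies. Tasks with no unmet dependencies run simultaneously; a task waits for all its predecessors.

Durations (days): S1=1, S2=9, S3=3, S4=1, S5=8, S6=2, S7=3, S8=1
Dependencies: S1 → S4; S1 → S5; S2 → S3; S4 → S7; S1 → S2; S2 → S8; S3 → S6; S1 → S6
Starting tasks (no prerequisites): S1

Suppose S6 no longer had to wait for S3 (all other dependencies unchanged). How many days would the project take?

13

With the dependency in place, S1→S2→S3→S6 = 1+9+3+2 = 15 sets the finish at 15 days.
Without S3→S6, S6's earliest start moves from 13 to 1.
New critical path: S1→S2→S3 = 1+9+3 = 13 ⇒ 13 days.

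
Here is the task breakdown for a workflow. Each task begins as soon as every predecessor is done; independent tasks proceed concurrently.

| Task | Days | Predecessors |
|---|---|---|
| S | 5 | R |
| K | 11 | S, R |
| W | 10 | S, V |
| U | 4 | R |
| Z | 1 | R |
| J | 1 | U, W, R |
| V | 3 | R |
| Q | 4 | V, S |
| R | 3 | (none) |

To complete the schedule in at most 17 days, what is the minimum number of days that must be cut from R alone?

2

Current finish: 19 days; target: 17.
R is on every critical path, so each day cut from R cuts the finish by one (this holds down to a finish of 17).
Need 19 − 17 = 2 days off R → R becomes 1 day, finish becomes 17.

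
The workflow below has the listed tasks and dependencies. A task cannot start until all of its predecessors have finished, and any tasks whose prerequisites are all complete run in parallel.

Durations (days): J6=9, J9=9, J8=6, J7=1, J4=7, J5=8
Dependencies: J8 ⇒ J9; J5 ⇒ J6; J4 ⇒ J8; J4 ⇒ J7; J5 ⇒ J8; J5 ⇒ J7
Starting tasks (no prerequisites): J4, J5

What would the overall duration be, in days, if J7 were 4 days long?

23

Actual critical path: J5→J8→J9 = 8+6+9 = 23 ⇒ 23 days.
The longest path through J7 is only 9 days, so J7 has float 14.
The critical path is still J5→J8→J9; finish is now 23 days.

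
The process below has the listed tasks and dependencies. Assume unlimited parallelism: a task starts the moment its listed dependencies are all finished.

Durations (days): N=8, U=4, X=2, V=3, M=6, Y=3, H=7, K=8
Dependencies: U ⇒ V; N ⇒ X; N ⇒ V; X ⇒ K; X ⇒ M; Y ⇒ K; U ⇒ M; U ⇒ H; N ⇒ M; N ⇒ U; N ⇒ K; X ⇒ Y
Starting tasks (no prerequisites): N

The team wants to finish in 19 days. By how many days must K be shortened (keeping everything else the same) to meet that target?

Current finish: 21 days; target: 19.
K is on every critical path, so each day cut from K cuts the finish by one (this holds down to a finish of 19).
Need 21 − 19 = 2 days off K → K becomes 6 days, finish becomes 19.

2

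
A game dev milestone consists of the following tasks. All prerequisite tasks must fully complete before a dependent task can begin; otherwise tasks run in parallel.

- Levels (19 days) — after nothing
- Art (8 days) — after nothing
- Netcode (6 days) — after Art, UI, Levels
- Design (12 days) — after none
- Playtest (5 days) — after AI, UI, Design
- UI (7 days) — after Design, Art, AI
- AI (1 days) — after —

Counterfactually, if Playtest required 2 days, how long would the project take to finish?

25

As given, the longest chain is Design→UI→Netcode = 12+7+6 = 25, so the finish is 25 days.
Playtest has 1 day of float (longest path through it is 24).
No other chain overtakes it, so the finish is 25 days.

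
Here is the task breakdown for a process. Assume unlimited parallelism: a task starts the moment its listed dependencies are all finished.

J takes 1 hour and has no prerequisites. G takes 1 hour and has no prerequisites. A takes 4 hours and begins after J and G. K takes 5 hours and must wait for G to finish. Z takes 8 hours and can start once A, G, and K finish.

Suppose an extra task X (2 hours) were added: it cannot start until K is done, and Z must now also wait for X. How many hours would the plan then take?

Originally the plan takes 14 hours.
With X inserted, Z now waits for max(A, G, K, X).
New critical path: G→K→X→Z = 1+5+2+8 = 16 ⇒ 16 hours.

16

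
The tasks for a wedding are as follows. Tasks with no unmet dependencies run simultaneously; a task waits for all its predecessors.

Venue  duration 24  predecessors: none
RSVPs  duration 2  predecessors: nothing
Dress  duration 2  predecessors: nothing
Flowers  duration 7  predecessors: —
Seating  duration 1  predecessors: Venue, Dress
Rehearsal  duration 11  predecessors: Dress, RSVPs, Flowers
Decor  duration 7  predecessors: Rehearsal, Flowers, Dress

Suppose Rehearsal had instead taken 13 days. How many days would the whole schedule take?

27

As given, the longest chain is Flowers→Rehearsal→Decor = 7+11+7 = 25, so the finish is 25 days.
Since Rehearsal is critical, the +2 change carries straight to that chain (now 27 days).
That remains the longest chain; total 27 days.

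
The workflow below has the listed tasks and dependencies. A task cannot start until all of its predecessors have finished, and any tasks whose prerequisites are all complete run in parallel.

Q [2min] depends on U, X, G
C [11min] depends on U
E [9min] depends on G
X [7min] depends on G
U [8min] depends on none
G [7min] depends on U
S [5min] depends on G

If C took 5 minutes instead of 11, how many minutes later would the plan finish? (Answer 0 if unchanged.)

0

Baseline: U→G→X→Q = 8+7+7+2 = 24 → 24 minutes.
C is off the critical path — its longest chain is 19 minutes, giving 5 of slack.
No other chain overtakes it, so the finish is 24 minutes.
Change in finish: 24 − 24 = +0 minutes.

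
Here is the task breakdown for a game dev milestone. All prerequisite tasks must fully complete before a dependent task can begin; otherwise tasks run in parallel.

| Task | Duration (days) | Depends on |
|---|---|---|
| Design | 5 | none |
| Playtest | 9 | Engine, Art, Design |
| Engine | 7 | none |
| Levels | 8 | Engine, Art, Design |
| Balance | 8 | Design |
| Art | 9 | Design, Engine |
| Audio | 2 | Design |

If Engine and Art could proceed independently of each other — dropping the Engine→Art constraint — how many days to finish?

Before: longest chain Engine→Art→Playtest = 7+9+9 = 25, finish 25.
Without Engine→Art, Art's earliest start moves from 7 to 5.
After: Design→Art→Playtest = 5+9+9 = 23 → 23 days.

23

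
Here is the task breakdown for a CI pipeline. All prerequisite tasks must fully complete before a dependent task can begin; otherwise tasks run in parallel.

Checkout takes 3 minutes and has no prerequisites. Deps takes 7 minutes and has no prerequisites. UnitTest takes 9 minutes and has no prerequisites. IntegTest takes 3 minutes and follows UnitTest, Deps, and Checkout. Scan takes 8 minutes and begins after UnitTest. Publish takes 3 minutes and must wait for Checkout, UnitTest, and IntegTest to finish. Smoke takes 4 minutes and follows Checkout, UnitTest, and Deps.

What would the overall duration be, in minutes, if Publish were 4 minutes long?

The binding path is UnitTest→Scan = 9+8 = 17; finish at 17 minutes.
Publish has 2 minutes of float (longest path through it is 15).
That remains the longest chain; total 17 minutes.

17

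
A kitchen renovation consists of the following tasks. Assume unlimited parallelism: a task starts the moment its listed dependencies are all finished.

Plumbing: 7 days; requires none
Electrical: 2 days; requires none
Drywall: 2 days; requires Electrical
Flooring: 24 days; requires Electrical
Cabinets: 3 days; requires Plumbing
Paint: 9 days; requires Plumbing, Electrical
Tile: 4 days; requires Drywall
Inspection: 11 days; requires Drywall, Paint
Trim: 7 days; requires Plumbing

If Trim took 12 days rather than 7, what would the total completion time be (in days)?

27

Critical path before the change: Plumbing→Paint→Inspection = 7+9+11 = 27 giving 27 days.
Trim has 13 days of float (longest path through it is 14).
That remains the longest chain; total 27 days.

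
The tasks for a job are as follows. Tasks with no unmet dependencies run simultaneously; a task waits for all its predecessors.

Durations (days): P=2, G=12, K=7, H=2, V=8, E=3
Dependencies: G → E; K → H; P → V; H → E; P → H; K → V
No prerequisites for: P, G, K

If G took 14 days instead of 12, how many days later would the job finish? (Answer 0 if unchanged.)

Baseline: G→E = 12+3 = 15 → 15 days.
G is on the critical path; changing it to 14 makes that path 17 days.
No other chain overtakes it, so the finish is 17 days.
Change in finish: 17 − 15 = +2 days.

2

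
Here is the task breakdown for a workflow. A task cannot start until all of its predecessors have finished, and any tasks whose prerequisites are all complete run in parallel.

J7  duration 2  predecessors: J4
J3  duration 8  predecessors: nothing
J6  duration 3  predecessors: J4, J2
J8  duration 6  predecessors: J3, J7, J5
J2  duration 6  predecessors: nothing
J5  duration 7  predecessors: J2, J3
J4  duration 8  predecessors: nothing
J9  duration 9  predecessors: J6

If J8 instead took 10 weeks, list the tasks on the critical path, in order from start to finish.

J3, J5, J8

As given, the longest chain is J3→J5→J8 = 8+7+6 = 21, so the finish is 21 weeks.
J8 lies on that path, so at 10 weeks the path becomes 25 weeks.
No other chain overtakes it, so the finish is 25 weeks.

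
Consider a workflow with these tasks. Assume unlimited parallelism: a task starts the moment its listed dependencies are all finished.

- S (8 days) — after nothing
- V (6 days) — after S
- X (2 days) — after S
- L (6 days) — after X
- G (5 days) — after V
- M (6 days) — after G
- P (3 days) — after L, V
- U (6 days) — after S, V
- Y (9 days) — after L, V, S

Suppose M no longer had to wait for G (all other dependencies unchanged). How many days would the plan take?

25

Before: longest chain S→V→G→M = 8+6+5+6 = 25, finish 25.
Without G→M, M's earliest start moves from 19 to 0.
The longest chain is now S→X→L→Y = 8+2+6+9 = 25, so the plan takes 25 days.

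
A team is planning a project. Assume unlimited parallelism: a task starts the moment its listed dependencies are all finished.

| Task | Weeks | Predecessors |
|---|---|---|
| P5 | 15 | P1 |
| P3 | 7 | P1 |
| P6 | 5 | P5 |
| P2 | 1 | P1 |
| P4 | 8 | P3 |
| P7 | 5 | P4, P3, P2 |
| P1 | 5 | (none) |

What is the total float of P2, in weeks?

14

P1→P3→P4→P7 = 5+7+8+5 = 25 sets the makespan at 25 weeks.
Longest path through P2: 11 weeks (earliest finish 6, latest finish 20).
Float = 25 − 11 = 14.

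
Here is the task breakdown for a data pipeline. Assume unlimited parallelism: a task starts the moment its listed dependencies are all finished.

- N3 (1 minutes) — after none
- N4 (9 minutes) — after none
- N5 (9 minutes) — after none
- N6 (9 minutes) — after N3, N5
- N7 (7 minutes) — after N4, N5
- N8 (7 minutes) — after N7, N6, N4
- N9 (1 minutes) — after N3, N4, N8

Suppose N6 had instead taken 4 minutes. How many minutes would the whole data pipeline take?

Actual critical path: N5→N6→N8→N9 = 9+9+7+1 = 26 ⇒ 26 minutes.
Since N6 is critical, the -5 change carries straight to that chain (now 21 minutes).
Now N4→N7→N8→N9 = 9+7+7+1 = 24 is longest, so the finish becomes 24 minutes.

24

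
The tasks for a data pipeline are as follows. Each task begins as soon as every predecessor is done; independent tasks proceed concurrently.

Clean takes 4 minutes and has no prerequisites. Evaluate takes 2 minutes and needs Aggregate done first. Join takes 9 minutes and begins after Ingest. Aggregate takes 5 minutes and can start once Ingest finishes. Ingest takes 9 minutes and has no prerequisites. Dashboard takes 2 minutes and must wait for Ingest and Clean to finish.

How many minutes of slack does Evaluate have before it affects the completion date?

Ingest→Join = 9+9 = 18 sets the makespan at 18 minutes.
Longest path through Evaluate: 16 minutes (earliest finish 16, latest finish 18).
So Evaluate can slip 18 − 16 = 2 minutes.

2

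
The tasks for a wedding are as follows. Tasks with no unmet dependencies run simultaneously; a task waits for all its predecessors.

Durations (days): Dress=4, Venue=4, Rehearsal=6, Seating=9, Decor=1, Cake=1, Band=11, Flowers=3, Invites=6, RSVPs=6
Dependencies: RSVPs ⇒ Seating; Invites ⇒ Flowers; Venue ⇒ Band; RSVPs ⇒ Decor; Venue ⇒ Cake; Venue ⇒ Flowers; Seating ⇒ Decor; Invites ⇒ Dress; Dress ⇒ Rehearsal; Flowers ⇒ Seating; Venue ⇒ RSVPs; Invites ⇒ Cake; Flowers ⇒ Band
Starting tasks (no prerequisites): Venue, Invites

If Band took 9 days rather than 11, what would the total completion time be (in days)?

Baseline: Invites→Flowers→Band = 6+3+11 = 20 → 20 days.
Since Band is critical, the -2 change carries straight to that chain (now 18 days).
Now Venue→RSVPs→Seating→Decor = 4+6+9+1 = 20 is longest, so the finish becomes 20 days.

20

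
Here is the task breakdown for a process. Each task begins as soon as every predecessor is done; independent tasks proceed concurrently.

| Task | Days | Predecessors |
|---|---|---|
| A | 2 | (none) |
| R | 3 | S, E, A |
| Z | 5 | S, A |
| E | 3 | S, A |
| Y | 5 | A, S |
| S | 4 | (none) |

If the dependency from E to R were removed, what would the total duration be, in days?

Before: longest chain S→E→R = 4+3+3 = 10, finish 10.
Without E→R, R's earliest start moves from 7 to 4.
After: S→Z = 4+5 = 9 → 9 days.

9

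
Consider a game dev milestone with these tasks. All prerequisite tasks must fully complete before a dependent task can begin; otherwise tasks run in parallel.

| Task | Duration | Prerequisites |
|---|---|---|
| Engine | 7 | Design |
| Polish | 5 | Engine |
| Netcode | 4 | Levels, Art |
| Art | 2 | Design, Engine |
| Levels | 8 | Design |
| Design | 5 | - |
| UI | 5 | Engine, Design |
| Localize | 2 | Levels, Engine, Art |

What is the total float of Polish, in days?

1

Critical path: Design→Engine→Art→Netcode = 5+7+2+4 = 18, so the finish is 18 days.
Longest path through Polish: 17 days (earliest finish 17, latest finish 18).
Slack of Polish = 13 − 12 = 1 day.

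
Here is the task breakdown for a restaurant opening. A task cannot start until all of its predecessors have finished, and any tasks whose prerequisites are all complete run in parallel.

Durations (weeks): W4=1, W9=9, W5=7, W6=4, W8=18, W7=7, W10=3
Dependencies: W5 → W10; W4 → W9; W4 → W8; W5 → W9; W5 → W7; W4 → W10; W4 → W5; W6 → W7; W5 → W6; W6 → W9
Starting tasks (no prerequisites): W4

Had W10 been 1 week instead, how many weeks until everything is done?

21

Critical path before the change: W4→W5→W6→W9 = 1+7+4+9 = 21 giving 21 weeks.
The longest path through W10 is only 11 weeks, so W10 has float 10.
That remains the longest chain; total 21 weeks.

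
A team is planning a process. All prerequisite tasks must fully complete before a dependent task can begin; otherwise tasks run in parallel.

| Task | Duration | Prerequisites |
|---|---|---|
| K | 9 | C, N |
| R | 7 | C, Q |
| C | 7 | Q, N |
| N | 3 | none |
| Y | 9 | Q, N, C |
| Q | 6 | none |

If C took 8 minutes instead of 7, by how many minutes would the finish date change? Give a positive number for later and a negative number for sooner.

1

As given, the longest chain is Q→C→K = 6+7+9 = 22, so the finish is 22 minutes.
Since C is critical, the +1 change carries straight to that chain (now 23 minutes).
The critical path is still Q→C→K; finish is now 23 minutes.
Change in finish: 23 − 22 = +1 minutes.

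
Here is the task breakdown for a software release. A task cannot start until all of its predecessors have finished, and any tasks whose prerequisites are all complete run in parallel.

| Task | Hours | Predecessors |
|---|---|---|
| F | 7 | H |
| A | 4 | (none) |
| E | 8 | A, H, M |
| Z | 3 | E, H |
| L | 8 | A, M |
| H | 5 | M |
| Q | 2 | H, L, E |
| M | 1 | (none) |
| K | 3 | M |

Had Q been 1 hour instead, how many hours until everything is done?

Baseline: M→H→E→Z = 1+5+8+3 = 17 → 17 hours.
Q is off the critical path — its longest chain is 16 hours, giving 1 of slack.
That remains the longest chain; total 17 hours.

17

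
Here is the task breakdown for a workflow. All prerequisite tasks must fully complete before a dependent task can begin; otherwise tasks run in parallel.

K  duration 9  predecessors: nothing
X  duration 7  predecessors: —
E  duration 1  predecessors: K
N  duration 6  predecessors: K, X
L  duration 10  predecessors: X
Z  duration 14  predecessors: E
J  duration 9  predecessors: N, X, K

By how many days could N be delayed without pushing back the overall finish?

0

K→E→Z = 9+1+14 = 24 sets the makespan at 24 days.
N finishes as early as 15 and must finish by 15.
Slack of N = 9 − 9 = 0 days.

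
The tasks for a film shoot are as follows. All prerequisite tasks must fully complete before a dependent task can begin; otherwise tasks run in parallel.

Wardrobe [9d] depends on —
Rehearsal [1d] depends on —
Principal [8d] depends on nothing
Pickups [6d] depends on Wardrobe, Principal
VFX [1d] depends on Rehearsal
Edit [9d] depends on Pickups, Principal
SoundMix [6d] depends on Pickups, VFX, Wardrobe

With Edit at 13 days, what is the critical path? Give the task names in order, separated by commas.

Wardrobe, Pickups, Edit

Baseline: Wardrobe→Pickups→Edit = 9+6+9 = 24 → 24 days.
Since Edit is critical, the +4 change carries straight to that chain (now 28 days).
The critical path is still Wardrobe→Pickups→Edit; finish is now 28 days.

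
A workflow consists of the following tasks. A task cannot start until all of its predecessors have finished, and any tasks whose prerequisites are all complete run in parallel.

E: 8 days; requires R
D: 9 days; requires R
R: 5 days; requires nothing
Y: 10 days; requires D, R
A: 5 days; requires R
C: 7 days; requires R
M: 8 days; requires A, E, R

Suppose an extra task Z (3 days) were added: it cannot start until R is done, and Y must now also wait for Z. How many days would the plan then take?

Originally the plan takes 24 days.
With Z inserted, Y now waits for max(D, R, Z).
New critical path: R→D→Y = 5+9+10 = 24 ⇒ 24 days.

24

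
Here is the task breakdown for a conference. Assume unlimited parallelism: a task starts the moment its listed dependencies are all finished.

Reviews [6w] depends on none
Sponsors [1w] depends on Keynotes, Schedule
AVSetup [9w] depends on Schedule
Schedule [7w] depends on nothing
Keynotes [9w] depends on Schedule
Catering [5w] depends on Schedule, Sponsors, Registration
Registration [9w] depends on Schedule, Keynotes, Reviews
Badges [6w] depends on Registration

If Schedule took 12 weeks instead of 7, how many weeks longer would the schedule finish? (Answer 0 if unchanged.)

As given, the longest chain is Schedule→Keynotes→Registration→Badges = 7+9+9+6 = 31, so the finish is 31 weeks.
Schedule is on the critical path; changing it to 12 makes that path 36 weeks.
No other chain overtakes it, so the finish is 36 weeks.
Change in finish: 36 − 31 = +5 weeks.

5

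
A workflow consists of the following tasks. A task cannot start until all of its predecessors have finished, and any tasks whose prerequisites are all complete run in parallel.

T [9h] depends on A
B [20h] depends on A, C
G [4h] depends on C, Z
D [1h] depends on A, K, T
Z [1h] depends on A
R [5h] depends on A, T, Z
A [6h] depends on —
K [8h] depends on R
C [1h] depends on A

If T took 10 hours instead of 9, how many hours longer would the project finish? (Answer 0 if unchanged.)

Baseline: A→T→R→K→D = 6+9+5+8+1 = 29 → 29 hours.
T is on the critical path; changing it to 10 makes that path 30 hours.
No other chain overtakes it, so the finish is 30 hours.
Change in finish: 30 − 29 = +1 hours.

1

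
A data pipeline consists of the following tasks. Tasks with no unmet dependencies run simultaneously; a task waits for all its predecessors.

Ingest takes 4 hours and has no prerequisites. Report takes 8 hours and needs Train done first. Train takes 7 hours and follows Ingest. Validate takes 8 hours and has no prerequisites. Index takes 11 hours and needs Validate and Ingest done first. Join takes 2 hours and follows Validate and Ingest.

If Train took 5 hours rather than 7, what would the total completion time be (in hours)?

19

Actual critical path: Ingest→Train→Report = 4+7+8 = 19 ⇒ 19 hours.
Train lies on that path, so at 5 hours the path becomes 17 hours.
The binding chain switches to Validate→Index = 8+11 = 19; finish 19 hours.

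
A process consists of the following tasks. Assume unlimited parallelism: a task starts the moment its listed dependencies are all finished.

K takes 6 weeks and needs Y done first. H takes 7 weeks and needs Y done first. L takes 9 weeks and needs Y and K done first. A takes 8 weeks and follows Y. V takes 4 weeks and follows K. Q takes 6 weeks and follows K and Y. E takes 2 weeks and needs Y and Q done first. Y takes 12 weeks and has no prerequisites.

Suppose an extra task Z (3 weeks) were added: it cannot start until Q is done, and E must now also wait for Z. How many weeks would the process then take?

Originally the process takes 27 weeks.
With Z inserted, E now waits for max(Y, Q, Z).
New critical path: Y→K→Q→Z→E = 12+6+6+3+2 = 29 ⇒ 29 weeks.

29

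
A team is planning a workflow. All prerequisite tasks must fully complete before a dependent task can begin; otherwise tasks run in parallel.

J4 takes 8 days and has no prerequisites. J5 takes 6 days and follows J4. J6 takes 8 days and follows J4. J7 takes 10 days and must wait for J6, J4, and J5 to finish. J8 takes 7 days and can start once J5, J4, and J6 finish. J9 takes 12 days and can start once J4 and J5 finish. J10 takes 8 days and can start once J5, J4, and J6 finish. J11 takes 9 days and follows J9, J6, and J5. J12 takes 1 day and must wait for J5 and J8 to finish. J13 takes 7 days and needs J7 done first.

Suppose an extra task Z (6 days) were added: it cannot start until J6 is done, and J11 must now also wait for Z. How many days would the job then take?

Originally the job takes 35 days.
With Z inserted, J11 now waits for max(J9, J6, J5, Z).
New critical path: J4→J5→J9→J11 = 8+6+12+9 = 35 ⇒ 35 days.

35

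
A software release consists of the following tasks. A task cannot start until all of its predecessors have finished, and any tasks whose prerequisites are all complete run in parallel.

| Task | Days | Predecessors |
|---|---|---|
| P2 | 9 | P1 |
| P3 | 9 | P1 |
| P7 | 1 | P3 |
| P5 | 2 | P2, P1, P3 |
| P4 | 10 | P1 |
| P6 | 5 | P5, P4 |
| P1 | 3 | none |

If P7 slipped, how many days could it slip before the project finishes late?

P1→P2→P5→P6 = 3+9+2+5 = 19 sets the makespan at 19 days.
Longest path through P7: 13 days (earliest finish 13, latest finish 19).
Slack of P7 = 18 − 12 = 6 days.

6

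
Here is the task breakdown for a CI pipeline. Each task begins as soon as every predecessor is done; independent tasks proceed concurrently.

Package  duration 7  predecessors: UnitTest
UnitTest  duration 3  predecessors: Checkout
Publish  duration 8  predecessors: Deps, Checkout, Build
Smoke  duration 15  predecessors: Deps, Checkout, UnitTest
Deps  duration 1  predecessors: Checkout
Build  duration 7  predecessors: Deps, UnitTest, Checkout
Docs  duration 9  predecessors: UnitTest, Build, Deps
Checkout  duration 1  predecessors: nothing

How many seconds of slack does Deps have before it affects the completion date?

2

Checkout→UnitTest→Build→Docs = 1+3+7+9 = 20 sets the makespan at 20 seconds.
Deps finishes as early as 2 and must finish by 4.
So Deps can slip 4 − 2 = 2 seconds.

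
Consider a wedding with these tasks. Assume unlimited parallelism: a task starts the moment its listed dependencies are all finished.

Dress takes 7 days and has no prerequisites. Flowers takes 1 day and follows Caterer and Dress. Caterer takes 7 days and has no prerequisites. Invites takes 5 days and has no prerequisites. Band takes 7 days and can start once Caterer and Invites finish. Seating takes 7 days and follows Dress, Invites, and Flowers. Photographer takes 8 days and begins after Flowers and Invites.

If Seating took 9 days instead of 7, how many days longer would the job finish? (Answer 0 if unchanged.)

Critical path before the change: Caterer→Flowers→Photographer = 7+1+8 = 16 giving 16 days.
The longest path through Seating is only 15 days, so Seating has float 1.
Now Caterer→Flowers→Seating = 7+1+9 = 17 is longest, so the finish becomes 17 days.
Change in finish: 17 − 16 = +1 days.

1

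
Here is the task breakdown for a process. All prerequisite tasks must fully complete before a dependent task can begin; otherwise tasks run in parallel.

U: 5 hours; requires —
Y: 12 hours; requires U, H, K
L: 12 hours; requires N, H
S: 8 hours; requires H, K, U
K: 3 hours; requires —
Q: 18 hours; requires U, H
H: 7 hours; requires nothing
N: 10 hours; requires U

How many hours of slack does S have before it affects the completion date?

12

The longest chain is U→N→L = 5+10+12 = 27; overall finish 27 hours.
S finishes as early as 15 and must finish by 27.
So S can slip 27 − 15 = 12 hours.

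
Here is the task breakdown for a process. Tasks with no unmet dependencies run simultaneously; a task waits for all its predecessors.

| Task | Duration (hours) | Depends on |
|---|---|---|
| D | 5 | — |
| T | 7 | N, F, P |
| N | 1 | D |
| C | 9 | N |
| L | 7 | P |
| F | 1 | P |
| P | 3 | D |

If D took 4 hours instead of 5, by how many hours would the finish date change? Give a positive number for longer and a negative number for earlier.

Critical path before the change: D→P→F→T = 5+3+1+7 = 16 giving 16 hours.
Since D is critical, the -1 change carries straight to that chain (now 15 hours).
No other chain overtakes it, so the finish is 15 hours.
Change in finish: 15 − 16 = -1 hours.

-1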